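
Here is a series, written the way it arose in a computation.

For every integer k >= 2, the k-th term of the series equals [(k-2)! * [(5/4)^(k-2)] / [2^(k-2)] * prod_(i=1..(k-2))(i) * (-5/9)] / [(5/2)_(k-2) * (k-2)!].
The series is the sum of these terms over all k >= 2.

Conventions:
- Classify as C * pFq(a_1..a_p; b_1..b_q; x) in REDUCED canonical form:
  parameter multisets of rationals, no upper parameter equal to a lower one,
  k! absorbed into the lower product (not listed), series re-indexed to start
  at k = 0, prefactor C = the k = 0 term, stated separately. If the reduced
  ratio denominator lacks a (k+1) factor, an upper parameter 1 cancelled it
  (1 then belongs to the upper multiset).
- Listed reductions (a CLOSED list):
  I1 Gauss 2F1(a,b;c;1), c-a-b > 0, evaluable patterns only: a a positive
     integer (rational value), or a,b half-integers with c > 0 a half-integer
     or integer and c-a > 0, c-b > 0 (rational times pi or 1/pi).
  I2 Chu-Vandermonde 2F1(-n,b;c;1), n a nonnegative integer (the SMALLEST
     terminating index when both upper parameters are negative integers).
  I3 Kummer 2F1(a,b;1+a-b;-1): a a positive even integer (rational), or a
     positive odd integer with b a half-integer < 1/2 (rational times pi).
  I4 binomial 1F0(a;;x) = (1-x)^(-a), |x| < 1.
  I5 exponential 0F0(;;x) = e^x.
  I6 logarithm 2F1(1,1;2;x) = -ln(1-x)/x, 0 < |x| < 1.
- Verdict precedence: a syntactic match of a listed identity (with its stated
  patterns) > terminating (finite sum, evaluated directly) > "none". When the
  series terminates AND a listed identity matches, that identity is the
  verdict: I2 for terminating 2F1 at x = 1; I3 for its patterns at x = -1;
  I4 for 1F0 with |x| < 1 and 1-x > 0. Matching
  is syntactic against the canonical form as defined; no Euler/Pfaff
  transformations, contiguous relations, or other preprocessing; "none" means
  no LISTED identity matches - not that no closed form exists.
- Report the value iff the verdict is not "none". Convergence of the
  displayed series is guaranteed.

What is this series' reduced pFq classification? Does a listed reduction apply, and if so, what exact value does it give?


This is -5/9 * 2F1(1, 1; 5/2; 5/8) in reduced canonical form. Verdict: none - at argument 5/8 the multisets {1, 1} ; {5/2} match no listed identity.

The tell: t_0 being -5/9, the factorial ratio (prefactor -5/9) (k+a-1)!/(a-1)! is a rising factorial (a)_k.
Step ratio: r(k) = (5/8) * (k+1) (k+1) / [(k+5/2) (k+1)] - rational in k, leading ratio (5/8); with t_0 = -5/9, classification follows.


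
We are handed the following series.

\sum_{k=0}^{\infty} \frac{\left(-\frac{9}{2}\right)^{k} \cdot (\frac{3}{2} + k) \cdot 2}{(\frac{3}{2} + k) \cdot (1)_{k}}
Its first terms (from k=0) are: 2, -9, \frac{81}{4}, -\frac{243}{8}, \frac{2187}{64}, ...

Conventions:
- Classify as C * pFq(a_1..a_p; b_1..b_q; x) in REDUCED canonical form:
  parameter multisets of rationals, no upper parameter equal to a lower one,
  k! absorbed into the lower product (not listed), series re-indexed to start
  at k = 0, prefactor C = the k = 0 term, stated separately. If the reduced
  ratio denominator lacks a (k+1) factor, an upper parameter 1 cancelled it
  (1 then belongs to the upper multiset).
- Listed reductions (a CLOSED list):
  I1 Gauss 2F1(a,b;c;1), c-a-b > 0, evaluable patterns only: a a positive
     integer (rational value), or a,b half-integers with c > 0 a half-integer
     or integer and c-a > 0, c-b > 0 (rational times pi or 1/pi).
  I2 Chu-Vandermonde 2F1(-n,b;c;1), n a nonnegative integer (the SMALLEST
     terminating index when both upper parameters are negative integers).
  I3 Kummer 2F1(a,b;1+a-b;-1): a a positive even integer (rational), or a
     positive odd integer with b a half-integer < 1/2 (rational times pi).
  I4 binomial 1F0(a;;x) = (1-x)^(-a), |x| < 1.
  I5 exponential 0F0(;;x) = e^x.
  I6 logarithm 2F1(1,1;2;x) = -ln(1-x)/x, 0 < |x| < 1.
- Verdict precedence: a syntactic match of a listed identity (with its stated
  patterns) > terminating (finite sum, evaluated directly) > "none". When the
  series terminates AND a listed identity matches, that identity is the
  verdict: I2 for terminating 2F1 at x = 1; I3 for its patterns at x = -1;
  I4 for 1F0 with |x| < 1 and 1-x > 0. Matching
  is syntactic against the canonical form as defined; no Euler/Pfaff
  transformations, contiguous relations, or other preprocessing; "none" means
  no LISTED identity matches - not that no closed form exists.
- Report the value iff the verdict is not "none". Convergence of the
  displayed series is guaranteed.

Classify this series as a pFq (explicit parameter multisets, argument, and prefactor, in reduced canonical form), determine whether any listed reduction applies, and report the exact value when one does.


The series (x = -\frac{9}{2}) is 0F0: upper {-}, lower {-}, prefactor 2. Verdict: this is the exponential series (I5) (the 0F0 exponential series at x = -\frac{9}{2}). Its exact value is 2 \cdot e^{-\frac{9}{2}}.

First insight: t_0 being 2, the factor k + 3/2 cancels (top and bottom), leaving C = 2, x = -9/2.
Adjacent-term ratio: r(k) = -\frac{9}{2} * 1 / [(k+1)] - rational in k, leading ratio -\frac{9}{2}; with t_0 = 2, classification follows.


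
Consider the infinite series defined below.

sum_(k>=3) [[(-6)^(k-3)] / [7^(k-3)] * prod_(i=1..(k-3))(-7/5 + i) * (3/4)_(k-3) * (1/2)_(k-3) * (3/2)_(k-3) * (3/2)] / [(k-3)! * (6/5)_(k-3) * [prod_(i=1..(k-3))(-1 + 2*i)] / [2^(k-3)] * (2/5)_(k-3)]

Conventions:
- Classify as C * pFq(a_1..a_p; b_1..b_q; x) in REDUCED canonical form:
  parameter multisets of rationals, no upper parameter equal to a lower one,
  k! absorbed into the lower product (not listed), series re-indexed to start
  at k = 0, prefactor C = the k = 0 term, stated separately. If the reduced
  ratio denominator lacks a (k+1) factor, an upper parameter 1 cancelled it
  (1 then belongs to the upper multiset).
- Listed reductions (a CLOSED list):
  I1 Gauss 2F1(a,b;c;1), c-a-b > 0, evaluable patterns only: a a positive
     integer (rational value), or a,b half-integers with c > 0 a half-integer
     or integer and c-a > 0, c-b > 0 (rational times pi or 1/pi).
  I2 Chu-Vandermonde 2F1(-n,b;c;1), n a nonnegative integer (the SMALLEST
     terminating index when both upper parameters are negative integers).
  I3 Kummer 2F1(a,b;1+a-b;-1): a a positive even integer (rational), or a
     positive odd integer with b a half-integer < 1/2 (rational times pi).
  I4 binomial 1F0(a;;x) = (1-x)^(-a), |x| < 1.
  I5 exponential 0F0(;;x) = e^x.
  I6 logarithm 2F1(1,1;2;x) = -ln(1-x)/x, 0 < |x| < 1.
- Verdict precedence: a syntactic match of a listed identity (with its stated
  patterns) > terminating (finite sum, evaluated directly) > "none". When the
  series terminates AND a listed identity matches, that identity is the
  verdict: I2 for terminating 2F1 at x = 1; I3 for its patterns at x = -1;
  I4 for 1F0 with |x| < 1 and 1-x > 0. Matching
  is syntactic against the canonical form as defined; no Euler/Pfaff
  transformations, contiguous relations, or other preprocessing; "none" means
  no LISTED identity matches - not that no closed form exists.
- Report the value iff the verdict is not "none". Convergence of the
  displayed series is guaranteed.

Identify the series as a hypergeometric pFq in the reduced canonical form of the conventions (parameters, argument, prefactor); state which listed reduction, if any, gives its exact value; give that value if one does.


At argument -6/7: a 3F2 with upper {-2/5, 3/4, 3/2}, lower {2/5, 6/5}, scaled by C = 3/2. Verdict: none (x = -6/7): each listed identity misses the multisets {-2/5, 3/4, 3/2} ; {2/5, 6/5}.

Structural cue: x = (-6/7) and the parameter 1/2 appears in both the upper and lower lists and cancels.
Adjacent-term ratio: r(k) = (-6/7) * (k-2/5) (k+3/4) (k+3/2) / [(k+2/5) (k+6/5) (k+1)] - rational in k. x = (-6/7); t_0 = 3/2; negate the roots.


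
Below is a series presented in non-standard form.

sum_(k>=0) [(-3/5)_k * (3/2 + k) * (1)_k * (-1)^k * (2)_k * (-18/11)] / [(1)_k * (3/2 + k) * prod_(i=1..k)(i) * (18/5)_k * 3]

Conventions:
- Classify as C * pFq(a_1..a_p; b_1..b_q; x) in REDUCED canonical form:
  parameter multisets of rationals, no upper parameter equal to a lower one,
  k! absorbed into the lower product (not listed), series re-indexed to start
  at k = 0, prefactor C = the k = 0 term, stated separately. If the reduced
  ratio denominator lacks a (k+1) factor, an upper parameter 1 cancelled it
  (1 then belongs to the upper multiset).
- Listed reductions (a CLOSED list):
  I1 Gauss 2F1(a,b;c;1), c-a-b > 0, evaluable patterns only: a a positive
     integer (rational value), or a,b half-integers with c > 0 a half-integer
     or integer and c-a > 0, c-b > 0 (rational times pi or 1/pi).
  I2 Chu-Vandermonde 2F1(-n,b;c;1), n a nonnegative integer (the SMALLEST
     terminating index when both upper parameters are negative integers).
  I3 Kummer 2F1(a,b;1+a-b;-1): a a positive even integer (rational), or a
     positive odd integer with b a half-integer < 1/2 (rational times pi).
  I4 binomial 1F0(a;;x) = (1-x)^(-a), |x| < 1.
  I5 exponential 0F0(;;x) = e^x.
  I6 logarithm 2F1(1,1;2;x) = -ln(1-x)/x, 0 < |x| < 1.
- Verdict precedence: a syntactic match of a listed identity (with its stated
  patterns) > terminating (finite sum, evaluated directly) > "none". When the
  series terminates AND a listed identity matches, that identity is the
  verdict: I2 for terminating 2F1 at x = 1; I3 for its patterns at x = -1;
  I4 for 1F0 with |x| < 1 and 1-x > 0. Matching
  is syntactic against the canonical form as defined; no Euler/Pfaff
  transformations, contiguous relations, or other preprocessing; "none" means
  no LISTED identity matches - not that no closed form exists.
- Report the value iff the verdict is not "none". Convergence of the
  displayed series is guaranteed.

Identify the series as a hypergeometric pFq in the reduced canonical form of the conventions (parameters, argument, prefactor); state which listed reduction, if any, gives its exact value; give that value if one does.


With C = -6/11: the canonical form is 2F1(-3/5, 2; 18/5; -1). Verdict at x = -1: Kummer's theorem (I3) matches (x = -1; c = 18/5 equals 1+a-b for upper {-3/5, 2}: listed pattern). Value: -39/55.

The tell: x = (-1) and the parameter 1 appears in both the upper and lower lists and cancels (alongside the other common factor).
Consecutive-term ratio: r(k) = (-1) * (k-3/5) (k+2) / [(k+18/5) (k+1)] - poly over poly, x = (-1) from leading terms; C = -6/11 at k = 0.


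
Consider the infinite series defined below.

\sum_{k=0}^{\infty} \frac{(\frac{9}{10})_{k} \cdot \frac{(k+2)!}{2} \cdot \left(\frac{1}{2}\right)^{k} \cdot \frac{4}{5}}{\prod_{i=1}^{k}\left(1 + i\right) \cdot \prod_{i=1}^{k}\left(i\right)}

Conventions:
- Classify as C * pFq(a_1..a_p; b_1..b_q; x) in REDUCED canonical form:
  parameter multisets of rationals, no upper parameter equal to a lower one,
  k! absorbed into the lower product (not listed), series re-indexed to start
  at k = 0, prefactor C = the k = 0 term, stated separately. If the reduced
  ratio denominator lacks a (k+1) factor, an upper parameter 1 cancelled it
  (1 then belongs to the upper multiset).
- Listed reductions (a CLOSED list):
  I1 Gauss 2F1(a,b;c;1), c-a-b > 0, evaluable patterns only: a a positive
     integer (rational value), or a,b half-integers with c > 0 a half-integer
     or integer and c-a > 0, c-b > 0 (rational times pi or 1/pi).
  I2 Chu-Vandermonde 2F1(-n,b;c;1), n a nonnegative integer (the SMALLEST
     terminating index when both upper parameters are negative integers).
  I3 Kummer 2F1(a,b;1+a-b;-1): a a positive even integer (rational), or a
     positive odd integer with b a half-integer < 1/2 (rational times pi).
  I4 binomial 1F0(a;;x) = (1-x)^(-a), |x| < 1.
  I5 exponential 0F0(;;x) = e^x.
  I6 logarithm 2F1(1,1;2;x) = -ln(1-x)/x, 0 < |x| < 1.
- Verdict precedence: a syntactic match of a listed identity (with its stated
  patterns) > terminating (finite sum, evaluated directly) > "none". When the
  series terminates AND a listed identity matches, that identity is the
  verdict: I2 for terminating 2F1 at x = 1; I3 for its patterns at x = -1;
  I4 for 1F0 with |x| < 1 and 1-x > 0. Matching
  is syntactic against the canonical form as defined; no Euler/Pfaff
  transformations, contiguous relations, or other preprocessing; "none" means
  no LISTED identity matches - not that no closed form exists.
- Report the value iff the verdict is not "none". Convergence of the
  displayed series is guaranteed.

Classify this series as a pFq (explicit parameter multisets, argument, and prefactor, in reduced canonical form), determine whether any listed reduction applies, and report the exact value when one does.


Prefactor \frac{4}{5}, argument \frac{1}{2}: 2F1 with upper {\frac{9}{10}, 3} over lower {2}. Verdict: none here - no I1-I6 shape fits x = \frac{1}{2} with lower {2}.

Structural cue: from the first term \frac{4}{5}: the factorial ratio (C = 4/5, x = 1/2) (k+a-1)!/(a-1)! is a rising factorial (a)_k.
Adjacent-term ratio: r(k) = \frac{1}{2} * (k+\frac{9}{10}) (k+3) / [(k+2) (k+1)] - rational in k, leading ratio \frac{1}{2}; with t_0 = \frac{4}{5}, classification follows.


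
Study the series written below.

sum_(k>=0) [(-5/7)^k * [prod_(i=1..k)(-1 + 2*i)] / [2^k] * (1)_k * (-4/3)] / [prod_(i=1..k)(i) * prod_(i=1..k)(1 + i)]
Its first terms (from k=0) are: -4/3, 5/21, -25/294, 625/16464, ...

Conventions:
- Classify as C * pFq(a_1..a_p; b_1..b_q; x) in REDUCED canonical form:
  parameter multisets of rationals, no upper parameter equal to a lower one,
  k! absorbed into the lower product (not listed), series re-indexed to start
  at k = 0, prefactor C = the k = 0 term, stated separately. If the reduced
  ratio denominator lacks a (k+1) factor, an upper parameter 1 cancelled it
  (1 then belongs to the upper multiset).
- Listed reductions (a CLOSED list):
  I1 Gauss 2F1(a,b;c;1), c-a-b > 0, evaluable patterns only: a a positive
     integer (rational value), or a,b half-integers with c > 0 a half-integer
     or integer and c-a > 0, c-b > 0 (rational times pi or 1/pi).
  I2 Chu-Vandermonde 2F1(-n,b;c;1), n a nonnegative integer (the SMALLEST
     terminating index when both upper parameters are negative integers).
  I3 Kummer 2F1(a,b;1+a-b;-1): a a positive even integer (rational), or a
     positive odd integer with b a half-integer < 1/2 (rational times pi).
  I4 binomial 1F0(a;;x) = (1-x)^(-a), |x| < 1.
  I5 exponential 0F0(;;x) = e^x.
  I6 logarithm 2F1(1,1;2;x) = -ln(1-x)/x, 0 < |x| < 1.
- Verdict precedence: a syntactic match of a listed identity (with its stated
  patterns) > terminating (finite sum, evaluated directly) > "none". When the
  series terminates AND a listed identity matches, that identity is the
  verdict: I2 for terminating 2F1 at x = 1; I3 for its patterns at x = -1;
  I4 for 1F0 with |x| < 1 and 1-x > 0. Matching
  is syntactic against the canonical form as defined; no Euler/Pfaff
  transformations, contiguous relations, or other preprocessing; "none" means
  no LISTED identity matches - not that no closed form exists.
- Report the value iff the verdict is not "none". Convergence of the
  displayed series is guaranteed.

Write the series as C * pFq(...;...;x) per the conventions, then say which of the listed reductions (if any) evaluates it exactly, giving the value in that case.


Canonical form: C = -4/3 times 2F1 with upper {1/2, 1}, lower {2}, x = -5/7. Verdict: none here - no I1-I6 shape fits x = -5/7 with lower {2}.

First insight: t_0 = -4/3 here, and the lower running product (C = -4/3, x = -5/7) is a rising factorial.
Consecutive-term ratio: r(k) = (-5/7) * (k+1/2) (k+1) / [(k+2) (k+1)] ; factor over Q: parameters, x = (-5/7), and C = -4/3.


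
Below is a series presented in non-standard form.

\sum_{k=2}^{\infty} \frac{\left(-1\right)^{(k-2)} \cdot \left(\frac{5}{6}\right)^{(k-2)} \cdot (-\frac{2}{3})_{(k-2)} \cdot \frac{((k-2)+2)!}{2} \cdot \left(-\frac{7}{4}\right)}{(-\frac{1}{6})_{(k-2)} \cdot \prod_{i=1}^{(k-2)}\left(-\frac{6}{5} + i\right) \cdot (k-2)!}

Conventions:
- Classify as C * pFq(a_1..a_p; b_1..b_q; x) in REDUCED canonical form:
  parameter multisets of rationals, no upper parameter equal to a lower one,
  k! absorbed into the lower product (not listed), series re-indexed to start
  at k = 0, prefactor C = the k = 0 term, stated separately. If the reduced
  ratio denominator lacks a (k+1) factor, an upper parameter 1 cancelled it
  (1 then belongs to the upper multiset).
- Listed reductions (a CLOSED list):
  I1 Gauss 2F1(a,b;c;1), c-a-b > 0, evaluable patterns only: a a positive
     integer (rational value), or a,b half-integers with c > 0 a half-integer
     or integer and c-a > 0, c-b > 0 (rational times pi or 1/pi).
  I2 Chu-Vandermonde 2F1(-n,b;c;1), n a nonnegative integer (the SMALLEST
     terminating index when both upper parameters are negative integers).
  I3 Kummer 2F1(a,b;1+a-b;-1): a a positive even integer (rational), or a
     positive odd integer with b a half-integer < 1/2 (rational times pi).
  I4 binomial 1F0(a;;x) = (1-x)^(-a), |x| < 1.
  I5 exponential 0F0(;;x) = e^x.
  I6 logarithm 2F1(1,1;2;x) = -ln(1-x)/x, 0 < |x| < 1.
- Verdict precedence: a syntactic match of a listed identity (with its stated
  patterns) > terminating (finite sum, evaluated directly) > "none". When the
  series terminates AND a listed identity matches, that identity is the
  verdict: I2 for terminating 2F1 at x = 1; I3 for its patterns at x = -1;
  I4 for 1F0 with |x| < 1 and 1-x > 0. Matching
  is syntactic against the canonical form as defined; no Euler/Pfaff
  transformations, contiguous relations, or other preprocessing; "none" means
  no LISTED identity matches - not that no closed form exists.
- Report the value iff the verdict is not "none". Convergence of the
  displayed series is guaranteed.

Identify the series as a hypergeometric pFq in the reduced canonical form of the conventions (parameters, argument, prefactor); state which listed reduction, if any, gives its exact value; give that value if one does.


Prefactor -\frac{7}{4}, argument -\frac{5}{6}: 2F2 with upper {-\frac{2}{3}, 3} over lower {-\frac{1}{5}, -\frac{1}{6}}. Verdict: none (x = -\frac{5}{6}): each listed identity misses the multisets {-\frac{2}{3}, 3} ; {-\frac{1}{5}, -\frac{1}{6}}.

First insight: t_0 = -\frac{7}{4} here, and the (-1)^k factor (C = -7/4) folds into the argument's sign.
Adjacent-term ratio: r(k) = -\frac{5}{6} * (k-\frac{2}{3}) (k+3) / [(k-\frac{1}{5}) (k-\frac{1}{6}) (k+1)] ; factor over Q: parameters, x = -\frac{5}{6}, and C = -\frac{7}{4}.


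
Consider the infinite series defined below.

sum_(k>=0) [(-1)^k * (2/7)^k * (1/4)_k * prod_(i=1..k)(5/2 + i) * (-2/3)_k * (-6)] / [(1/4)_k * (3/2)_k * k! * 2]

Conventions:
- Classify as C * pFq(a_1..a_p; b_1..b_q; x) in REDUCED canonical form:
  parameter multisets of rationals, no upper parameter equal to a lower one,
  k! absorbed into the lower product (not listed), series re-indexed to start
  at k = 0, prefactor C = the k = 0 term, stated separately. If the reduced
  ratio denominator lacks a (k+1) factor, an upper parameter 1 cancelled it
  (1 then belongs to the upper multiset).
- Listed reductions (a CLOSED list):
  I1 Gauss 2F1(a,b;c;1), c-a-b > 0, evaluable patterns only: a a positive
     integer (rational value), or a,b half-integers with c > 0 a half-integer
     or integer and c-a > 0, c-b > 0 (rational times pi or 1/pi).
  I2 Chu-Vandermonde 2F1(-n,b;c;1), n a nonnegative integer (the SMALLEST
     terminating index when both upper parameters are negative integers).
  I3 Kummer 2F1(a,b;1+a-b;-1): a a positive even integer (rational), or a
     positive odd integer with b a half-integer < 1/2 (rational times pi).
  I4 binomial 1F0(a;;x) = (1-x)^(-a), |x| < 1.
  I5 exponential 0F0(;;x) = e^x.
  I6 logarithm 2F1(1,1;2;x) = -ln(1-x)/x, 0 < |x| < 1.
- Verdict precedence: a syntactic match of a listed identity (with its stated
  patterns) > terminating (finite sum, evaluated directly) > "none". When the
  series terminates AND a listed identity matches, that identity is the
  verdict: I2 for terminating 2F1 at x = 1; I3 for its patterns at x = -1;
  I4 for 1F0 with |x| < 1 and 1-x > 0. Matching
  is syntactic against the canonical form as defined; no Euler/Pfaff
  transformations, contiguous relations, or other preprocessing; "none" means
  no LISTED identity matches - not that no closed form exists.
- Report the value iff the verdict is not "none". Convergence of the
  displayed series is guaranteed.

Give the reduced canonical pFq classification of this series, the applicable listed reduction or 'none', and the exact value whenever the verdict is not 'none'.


At argument -2/7: a 2F1 with upper {-2/3, 7/2}, lower {3/2}, scaled by C = -3. Verdict: none. Every listed pattern misses the 2F1 form at -2/7, upper {-2/3, 7/2}.

Key step: x = (-2/7) and the (-1)^k factor (prefactor -3) folds into the argument's sign.
Adjacent-term ratio: r(k) = (-2/7) * (k-2/3) (k+7/2) / [(k+3/2) (k+1)] - rational in k, leading ratio (-2/7); with t_0 = -3, classification follows.


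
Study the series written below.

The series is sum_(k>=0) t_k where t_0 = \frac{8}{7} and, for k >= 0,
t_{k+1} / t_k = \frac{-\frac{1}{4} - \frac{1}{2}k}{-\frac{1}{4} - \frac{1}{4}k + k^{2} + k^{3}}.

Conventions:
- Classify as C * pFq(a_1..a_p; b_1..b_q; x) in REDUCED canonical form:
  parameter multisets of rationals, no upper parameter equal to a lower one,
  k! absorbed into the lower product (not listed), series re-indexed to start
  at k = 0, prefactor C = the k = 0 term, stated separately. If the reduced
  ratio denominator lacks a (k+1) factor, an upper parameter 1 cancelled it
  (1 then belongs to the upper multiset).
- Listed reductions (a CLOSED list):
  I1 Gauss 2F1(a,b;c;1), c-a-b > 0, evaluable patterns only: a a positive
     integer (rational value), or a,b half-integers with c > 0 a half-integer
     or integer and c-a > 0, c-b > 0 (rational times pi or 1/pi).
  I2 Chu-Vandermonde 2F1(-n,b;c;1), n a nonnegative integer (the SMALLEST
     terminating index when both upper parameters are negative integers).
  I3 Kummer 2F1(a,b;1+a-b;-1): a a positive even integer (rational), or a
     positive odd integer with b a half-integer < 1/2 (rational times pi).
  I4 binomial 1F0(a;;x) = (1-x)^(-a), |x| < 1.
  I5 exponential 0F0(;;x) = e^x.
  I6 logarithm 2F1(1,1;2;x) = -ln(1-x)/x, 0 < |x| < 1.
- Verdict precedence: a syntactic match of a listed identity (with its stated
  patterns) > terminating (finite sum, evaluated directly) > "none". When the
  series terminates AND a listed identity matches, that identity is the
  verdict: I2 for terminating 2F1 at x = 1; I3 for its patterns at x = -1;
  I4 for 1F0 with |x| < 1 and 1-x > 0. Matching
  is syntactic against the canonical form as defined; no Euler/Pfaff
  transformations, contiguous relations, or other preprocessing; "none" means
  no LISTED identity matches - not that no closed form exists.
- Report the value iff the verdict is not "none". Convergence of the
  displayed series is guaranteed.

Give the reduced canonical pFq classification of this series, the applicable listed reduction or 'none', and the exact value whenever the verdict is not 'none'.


At argument -\frac{1}{2}: a 0F1 with upper {-}, lower {-\frac{1}{2}}, scaled by C = \frac{8}{7}. Verdict: no listed reduction: x = -\frac{1}{2} and upper {-} fail every I1-I6 pattern.

First insight: t_0 = \frac{8}{7} here, and factor the ratio over Q (prefactor 8/7): negated roots = parameters.
Ratio: r(k) = -\frac{1}{2} * 1 / [(k-\frac{1}{2}) (k+1)] ; factor over Q: parameters, x = -\frac{1}{2}, and C = \frac{8}{7}.


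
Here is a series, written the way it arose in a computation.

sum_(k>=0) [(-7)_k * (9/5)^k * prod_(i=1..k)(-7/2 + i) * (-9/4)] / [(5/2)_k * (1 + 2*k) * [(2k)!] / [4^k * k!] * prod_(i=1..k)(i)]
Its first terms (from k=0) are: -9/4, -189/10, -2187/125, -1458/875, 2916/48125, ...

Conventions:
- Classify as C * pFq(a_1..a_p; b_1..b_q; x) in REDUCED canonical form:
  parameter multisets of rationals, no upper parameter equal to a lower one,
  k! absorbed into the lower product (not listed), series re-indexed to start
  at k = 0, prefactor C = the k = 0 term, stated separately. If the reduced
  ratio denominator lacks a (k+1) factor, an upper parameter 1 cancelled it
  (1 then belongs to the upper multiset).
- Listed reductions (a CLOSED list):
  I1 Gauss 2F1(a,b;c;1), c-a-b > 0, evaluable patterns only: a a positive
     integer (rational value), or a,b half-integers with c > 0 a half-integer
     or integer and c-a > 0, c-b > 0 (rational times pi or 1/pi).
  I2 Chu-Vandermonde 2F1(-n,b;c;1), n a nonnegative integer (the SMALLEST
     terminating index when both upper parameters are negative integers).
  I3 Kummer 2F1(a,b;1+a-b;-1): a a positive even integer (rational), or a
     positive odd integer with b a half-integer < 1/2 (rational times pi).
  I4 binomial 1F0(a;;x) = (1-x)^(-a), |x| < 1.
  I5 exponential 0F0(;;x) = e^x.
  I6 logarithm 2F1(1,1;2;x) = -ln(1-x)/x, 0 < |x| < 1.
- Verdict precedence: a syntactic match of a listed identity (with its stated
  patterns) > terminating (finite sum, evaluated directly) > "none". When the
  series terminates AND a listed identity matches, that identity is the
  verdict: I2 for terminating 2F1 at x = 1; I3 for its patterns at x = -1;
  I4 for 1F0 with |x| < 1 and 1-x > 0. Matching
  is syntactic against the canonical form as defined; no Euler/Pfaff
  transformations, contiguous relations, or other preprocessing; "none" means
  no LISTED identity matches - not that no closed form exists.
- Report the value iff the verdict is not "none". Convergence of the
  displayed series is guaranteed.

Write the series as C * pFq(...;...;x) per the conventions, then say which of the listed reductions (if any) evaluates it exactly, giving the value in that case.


Prefactor -9/4, argument 9/5: 2F2 with upper {-7, -5/2} over lower {3/2, 5/2}. Verdict: terminating at k = 7: the factor (-7)_k kills every later term; summing the 8 survivors is exact. Sum: -109326113405163/2715882812500.

First insight: with t_0 = -9/4, the product of the first k integers (C = -9/4, x = 9/5) is k!.
Adjacent-term ratio: r(k) = (9/5) * (k-7) (k-5/2) / [(k+3/2) (k+5/2) (k+1)] - rational in k. x = (9/5); t_0 = -9/4; negate the roots.


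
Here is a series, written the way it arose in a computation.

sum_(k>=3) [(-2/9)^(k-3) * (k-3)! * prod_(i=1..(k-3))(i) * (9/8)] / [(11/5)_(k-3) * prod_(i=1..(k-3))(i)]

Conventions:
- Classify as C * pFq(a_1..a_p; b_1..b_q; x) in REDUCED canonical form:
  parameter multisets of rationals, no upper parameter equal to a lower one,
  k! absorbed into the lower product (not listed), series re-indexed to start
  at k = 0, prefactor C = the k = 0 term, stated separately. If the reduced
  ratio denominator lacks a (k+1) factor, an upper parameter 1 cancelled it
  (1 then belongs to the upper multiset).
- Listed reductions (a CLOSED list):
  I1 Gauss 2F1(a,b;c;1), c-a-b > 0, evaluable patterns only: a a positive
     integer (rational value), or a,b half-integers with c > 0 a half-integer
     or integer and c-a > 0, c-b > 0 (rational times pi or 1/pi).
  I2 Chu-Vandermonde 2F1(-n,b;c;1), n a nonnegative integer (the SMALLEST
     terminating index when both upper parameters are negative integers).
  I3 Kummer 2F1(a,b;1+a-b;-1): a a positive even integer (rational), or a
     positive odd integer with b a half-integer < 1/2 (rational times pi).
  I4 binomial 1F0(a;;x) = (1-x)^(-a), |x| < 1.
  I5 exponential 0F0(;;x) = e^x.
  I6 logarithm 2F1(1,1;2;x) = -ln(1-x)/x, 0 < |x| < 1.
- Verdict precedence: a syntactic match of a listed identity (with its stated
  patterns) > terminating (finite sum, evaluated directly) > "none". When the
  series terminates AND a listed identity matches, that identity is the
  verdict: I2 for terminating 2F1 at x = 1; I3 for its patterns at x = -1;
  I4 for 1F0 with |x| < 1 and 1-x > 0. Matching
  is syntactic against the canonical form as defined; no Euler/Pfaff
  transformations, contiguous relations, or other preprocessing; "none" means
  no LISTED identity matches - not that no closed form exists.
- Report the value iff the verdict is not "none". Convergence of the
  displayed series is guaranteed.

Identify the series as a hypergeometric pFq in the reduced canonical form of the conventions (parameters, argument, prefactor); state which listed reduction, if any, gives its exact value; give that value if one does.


x = -2/9 here; the reduced form reads 2F1, upper {1, 1}, lower {11/5}, C = 9/8. Verdict: none here - no I1-I6 shape fits x = -2/9 with lower {11/5}.

Key step: from the first term 9/8: the product of the first k integers (prefactor 9/8) is k!.
Adjacent-term ratio: r(k) = (-2/9) * (k+1) (k+1) / [(k+11/5) (k+1)] ; factor over Q: parameters, x = (-2/9), and C = 9/8.


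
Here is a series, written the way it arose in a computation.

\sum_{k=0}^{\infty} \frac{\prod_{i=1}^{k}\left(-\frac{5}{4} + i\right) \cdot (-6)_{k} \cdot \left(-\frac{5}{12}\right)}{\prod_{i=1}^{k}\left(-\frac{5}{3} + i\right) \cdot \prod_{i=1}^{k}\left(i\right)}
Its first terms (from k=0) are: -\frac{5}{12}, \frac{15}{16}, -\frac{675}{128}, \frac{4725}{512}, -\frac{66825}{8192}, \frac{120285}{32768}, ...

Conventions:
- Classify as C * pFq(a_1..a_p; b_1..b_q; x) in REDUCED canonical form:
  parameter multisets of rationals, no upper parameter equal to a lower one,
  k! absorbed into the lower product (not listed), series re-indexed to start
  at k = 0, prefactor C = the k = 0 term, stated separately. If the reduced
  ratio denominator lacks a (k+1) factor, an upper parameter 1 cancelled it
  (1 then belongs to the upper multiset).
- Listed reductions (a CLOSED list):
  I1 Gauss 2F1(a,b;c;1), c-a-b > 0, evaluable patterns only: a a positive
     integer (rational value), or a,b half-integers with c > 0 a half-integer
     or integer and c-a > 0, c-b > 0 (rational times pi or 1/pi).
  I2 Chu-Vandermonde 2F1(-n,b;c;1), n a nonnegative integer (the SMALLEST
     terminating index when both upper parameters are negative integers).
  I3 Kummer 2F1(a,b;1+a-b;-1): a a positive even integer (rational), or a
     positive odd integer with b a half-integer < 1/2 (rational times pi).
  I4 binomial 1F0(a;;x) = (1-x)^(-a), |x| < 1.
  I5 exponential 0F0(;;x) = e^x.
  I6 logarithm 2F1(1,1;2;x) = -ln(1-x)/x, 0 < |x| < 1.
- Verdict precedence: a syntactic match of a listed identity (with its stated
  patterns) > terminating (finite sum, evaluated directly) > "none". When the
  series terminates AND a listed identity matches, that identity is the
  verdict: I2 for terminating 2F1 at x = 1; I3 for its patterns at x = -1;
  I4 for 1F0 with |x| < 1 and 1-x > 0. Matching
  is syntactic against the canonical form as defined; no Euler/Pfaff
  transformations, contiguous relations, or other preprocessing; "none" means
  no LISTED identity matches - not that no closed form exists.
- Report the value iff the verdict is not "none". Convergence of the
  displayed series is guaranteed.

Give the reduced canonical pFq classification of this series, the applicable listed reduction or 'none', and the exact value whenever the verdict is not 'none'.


Reduced: x = 1, 2F1, upper = {-6, -\frac{1}{4}}, lower = {-\frac{2}{3}}, C = -\frac{5}{12}. Verdict at x = 1: Vandermonde's identity (I2) matches (terminating 2F1 at x = 1 with n = 6, b = -1/4, c = -\frac{2}{3}). Exact value: -\frac{6964925}{10223616}.

First insight: from the first term -\frac{5}{12}: the product of the first k integers (C = -5/12) is k!.
Adjacent-term ratio: r(k) = 1 * (k-6) (k-\frac{1}{4}) / [(k-\frac{2}{3}) (k+1)] - rational; roots negated = parameters, x = 1, C = -\frac{5}{12}.


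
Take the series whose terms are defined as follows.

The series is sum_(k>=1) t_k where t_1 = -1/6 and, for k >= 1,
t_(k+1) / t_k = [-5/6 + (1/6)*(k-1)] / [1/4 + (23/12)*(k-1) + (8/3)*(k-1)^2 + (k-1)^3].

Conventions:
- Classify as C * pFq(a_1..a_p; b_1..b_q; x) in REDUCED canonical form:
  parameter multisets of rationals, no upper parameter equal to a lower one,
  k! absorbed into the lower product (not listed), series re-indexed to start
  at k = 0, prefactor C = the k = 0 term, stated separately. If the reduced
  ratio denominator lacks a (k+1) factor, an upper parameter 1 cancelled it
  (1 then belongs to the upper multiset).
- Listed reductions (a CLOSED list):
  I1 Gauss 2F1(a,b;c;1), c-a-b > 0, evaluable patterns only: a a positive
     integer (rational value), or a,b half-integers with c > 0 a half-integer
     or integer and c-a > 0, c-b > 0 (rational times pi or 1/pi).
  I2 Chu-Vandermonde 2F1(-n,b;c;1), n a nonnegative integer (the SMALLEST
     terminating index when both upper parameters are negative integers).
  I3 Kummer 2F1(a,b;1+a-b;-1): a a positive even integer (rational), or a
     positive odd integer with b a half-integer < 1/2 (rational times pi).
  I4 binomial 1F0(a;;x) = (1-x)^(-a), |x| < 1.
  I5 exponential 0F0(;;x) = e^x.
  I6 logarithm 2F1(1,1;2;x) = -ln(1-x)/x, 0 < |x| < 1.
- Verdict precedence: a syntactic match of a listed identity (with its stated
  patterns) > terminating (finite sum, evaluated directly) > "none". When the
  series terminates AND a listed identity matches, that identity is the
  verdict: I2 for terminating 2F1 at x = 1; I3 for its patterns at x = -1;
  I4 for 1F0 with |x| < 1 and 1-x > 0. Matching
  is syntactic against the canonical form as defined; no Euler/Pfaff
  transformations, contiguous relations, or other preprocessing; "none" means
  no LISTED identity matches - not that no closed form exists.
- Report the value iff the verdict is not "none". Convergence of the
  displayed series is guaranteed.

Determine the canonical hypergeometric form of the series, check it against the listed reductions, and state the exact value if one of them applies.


Prefactor -1/6, argument 1/6: 1F2 with upper {-5} over lower {1/6, 3/2}. Verdict: terminating. With -5 upstairs the series is a 6-term polynomial sum; evaluated term by term. Value: 880991407/2695943250.

The tell: x = (1/6) and roots of the ratio polynomials (C = -1/6, x = 1/6) are the negated parameters.
Consecutive-term ratio: r(k) = (1/6) * (k-5) / [(k+1/6) (k+3/2) (k+1)] - rational in k. x = (1/6); t_0 = -1/6; negate the roots.


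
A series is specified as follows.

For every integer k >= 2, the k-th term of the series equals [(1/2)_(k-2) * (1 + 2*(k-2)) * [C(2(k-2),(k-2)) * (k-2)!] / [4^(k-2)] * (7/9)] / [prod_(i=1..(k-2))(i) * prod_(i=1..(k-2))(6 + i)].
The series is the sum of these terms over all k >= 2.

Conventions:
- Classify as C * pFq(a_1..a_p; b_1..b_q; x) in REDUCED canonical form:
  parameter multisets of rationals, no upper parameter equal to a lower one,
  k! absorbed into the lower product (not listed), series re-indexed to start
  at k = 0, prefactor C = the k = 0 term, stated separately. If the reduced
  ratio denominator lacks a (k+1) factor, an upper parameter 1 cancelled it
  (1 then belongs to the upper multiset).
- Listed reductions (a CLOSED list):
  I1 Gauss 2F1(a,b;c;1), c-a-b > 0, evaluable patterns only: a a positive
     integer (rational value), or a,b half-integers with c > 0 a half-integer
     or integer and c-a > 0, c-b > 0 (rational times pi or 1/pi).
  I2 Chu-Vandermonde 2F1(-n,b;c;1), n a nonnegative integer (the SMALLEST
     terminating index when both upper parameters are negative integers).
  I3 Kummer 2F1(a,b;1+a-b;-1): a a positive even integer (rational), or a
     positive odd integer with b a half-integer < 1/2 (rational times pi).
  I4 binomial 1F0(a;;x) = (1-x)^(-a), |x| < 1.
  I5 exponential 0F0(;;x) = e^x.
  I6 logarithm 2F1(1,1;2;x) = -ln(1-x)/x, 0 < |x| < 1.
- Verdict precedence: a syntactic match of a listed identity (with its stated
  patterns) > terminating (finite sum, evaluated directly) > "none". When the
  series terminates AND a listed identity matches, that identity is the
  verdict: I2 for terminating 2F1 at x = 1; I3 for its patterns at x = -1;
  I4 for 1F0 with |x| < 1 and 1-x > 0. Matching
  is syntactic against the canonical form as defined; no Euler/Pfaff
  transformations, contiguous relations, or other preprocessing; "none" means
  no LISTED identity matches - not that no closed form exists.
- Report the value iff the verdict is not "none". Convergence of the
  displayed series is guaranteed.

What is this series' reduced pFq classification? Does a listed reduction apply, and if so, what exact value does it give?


The series (x = 1) is 2F1: upper {1/2, 3/2}, lower {7}, prefactor 7/9. Verdict: the half-integer Gauss pattern (I1) fires (x = 1; upper {1/2, 3/2} half-integers, c = 7 in the evaluable pattern). Sum: (262144/93555) / pi.

Key step: x = 1 and the product of the first k integers (prefactor 7/9) is k!.
Consecutive-term ratio: r(k) = 1 * (k+1/2) (k+3/2) / [(k+7) (k+1)] - poly over poly, x = 1 from leading terms; C = 7/9 at k = 0.


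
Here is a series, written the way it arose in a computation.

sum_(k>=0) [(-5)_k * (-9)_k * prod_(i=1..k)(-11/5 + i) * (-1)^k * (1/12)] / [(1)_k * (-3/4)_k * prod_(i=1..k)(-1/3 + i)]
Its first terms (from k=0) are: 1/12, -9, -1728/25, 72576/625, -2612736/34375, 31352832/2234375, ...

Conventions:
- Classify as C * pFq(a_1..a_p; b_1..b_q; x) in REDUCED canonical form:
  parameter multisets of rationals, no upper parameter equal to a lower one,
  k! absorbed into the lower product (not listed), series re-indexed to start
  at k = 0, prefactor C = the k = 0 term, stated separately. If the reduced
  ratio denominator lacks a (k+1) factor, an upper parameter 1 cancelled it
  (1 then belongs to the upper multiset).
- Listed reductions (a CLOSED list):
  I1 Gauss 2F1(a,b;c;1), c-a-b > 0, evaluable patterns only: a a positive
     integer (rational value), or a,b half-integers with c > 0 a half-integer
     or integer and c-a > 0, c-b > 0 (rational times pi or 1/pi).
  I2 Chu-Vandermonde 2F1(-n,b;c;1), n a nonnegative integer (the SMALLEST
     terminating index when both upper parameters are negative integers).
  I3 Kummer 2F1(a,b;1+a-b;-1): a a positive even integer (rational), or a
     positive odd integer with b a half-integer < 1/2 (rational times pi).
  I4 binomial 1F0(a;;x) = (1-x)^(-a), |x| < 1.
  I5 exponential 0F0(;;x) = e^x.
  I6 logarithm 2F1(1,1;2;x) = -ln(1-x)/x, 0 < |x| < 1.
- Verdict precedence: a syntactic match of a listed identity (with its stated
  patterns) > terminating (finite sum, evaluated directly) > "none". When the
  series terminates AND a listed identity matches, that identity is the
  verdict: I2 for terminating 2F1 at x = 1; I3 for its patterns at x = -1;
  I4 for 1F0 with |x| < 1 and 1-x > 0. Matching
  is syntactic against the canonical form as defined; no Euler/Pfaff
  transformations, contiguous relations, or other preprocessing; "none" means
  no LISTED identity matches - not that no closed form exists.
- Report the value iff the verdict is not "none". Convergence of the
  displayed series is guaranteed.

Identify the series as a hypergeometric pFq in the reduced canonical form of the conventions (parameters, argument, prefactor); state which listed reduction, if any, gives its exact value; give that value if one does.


x = -1 here; the reduced form reads 3F2, upper {-9, -5, -6/5}, lower {-3/4, 2/3}, C = 1/12. Verdict: terminating (-5 upstairs). 6 nonzero terms in all; added directly. Exact value: -640547821/26812500.

First insight: with t_0 = 1/12, the running product (prefactor 1/12) telescopes to a rising factorial.
Term ratio: r(k) = (-1) * (k-9) (k-5) (k-6/5) / [(k-3/4) (k+2/3) (k+1)] - rational in k, leading ratio (-1); with t_0 = 1/12, classification follows.


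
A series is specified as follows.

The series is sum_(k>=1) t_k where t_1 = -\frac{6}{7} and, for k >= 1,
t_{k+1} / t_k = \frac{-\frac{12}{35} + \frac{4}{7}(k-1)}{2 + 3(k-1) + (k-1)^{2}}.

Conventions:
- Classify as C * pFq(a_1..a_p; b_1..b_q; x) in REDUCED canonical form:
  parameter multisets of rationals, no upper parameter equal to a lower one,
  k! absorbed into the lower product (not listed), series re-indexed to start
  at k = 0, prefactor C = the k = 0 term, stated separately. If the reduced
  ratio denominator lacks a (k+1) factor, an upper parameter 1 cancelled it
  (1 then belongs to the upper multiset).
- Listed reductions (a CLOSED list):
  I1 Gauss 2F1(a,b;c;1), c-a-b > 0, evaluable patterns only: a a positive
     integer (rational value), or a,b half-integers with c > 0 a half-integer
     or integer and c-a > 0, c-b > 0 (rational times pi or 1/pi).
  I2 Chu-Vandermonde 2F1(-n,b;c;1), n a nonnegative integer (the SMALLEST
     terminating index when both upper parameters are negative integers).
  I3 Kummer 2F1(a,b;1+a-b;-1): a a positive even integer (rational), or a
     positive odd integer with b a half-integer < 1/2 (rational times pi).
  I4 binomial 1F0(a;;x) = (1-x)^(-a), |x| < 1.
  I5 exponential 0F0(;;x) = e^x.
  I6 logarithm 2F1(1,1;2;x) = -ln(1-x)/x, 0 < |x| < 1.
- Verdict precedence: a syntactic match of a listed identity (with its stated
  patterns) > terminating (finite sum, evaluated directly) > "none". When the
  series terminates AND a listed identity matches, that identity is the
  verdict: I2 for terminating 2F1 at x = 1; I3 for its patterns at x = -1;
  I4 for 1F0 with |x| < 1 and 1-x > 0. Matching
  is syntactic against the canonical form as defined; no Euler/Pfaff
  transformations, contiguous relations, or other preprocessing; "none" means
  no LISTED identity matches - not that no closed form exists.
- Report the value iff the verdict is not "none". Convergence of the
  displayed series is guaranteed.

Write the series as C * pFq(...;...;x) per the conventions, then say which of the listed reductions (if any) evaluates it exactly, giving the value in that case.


With C = -\frac{6}{7}: the canonical form is 1F1(-\frac{3}{5}; 2; \frac{4}{7}). Verdict: none. A 1F1 with upper {-\frac{3}{5}} fits none of I1-I6 at x = \frac{4}{7}; the sum runs forever.

Structural cue: x = \frac{4}{7} and factor the ratio over Q (C = -6/7, x = 4/7): negated roots = parameters.
Consecutive-term ratio: r(k) = \frac{4}{7} * (k-\frac{3}{5}) / [(k+2) (k+1)] - rational; roots negated = parameters, x = \frac{4}{7}, C = -\frac{6}{7}.
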